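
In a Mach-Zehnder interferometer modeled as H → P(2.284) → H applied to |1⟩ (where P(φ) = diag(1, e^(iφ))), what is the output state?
(0.8271 - 0.3781i)|0⟩ + (0.1729 + 0.3781i)|1⟩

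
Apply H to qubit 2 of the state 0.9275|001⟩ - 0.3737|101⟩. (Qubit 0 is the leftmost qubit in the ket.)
0.6558|000⟩ - 0.6558|001⟩ - 0.2642|100⟩ + 0.2642|101⟩

H on qubit 2 mixes each pair of kets that differ only in qubit 2: amplitudes (a, b) of (|…0…⟩, |…1…⟩) become ((a + b)/√2, (a − b)/√2). Kets absent from the input have amplitude 0.
(|000⟩, |001⟩): (a, b) = (0, 0.9275) → (0.6558, -0.6558)
(|100⟩, |101⟩): (a, b) = (0, -0.3737) → (-0.2642, 0.2642)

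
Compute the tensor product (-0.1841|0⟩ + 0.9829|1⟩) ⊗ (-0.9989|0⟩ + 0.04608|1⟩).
0.1839|00⟩ - 0.008483|01⟩ - 0.9818|10⟩ + 0.04529|11⟩

amp(|b₁b₂…⟩) = product of the factor amplitudes for bits b₁, b₂, …; only kets whose every factor amplitude is nonzero survive.
|00⟩: (-0.1841)(-0.9989) = 0.1839
|01⟩: (-0.1841)(0.04608) = -0.008483
|10⟩: (0.9829)(-0.9989) = -0.9818
|11⟩: (0.9829)(0.04608) = 0.04529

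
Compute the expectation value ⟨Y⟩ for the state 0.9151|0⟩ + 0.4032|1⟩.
0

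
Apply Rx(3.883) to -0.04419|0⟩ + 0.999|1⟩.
(0.01601 - 0.9311i)|0⟩ + (-0.3619 + 0.04119i)|1⟩

Rx(3.883) = [[cos(θ/2), −i·sin(θ/2)], [−i·sin(θ/2), cos(θ/2)]]; θ = 3.883, cos(θ/2) ≈ -0.362271, sin(θ/2) ≈ 0.932073.
With a = amp(|0⟩) = -0.04419 and b = amp(|1⟩) = 0.999:
new amp(|0⟩) = (-0.362271)·a + (-0.932073i)·b = (0.01601 - 0.9311i)
new amp(|1⟩) = (-0.932073i)·a + (-0.362271)·b = (-0.3619 + 0.04119i)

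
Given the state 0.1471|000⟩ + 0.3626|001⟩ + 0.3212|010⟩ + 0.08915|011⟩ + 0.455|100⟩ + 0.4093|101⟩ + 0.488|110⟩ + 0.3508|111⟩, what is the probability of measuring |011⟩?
0.007948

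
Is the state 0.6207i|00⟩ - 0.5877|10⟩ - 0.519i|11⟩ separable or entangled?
Entangled

Writing the state as a|00⟩ + b|01⟩ + c|10⟩ + d|11⟩, it is a product state iff ad − bc = 0.
Here (a, b, c, d) = (0.6207i, 0, -0.5877, -0.519i): ad − bc = (0.6207i)(-0.519i) − (0)(-0.5877) = 0.3221 ≠ 0, so the state is entangled.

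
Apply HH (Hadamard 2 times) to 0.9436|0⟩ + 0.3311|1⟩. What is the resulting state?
0.9436|0⟩ + 0.3311|1⟩

H² = I, so an even number of Hadamards cancels: H^2 = I and the state is unchanged.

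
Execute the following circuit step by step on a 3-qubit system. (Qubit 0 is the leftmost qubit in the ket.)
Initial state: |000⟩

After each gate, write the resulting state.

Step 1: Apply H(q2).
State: 1/√2|000⟩ + 1/√2|001⟩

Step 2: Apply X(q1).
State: 1/√2|010⟩ + 1/√2|011⟩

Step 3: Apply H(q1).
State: 1/2|000⟩ + 1/2|001⟩ - 1/2|010⟩ - 1/2|011⟩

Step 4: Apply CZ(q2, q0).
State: 1/2|000⟩ + 1/2|001⟩ - 1/2|010⟩ - 1/2|011⟩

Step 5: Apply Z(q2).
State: 1/2|000⟩ - 1/2|001⟩ - 1/2|010⟩ + 1/2|011⟩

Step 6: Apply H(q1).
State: 1/√2|010⟩ - 1/√2|011⟩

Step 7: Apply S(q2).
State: 1/√2|010⟩ - (1/√2)i|011⟩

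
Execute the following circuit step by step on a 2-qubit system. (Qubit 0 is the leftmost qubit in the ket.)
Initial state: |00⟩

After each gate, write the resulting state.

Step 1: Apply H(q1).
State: 1/√2|00⟩ + 1/√2|01⟩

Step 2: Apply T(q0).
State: 1/√2|00⟩ + 1/√2|01⟩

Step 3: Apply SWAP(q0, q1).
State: 1/√2|00⟩ + 1/√2|10⟩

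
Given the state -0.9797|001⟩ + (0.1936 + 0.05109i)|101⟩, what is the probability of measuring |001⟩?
0.9598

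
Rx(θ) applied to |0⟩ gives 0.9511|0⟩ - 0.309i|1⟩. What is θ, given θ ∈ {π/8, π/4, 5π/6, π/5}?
π/5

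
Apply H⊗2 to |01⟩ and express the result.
1/2|00⟩ - 1/2|01⟩ + 1/2|10⟩ - 1/2|11⟩

H⊗2 gives amp(|y⟩) = (1/2) Σ_x (−1)^(x·y) amp(|x⟩), where x·y is the number of positions in which both x and y have a 1.
|00⟩: (1)/2 = 1/2
|01⟩: (-1)/2 = -1/2
|10⟩: (1)/2 = 1/2
|11⟩: (-1)/2 = -1/2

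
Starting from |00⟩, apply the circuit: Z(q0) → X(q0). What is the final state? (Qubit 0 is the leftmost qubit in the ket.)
|10⟩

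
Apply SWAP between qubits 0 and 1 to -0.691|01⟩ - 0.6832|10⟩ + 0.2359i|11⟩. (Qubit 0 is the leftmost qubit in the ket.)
-0.6832|01⟩ - 0.691|10⟩ + 0.2359i|11⟩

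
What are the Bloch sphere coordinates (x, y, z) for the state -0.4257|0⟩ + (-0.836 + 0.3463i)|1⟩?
(0.7118, -0.2948, -0.6376)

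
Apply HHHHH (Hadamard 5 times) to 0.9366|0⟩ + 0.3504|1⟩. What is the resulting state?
0.91|0⟩ + 0.4145|1⟩

H² = I, so H^5 = H: a single Hadamard. With (a, b) = (0.9366, 0.3504), H gives ((a + b)/√2, (a − b)/√2) = (0.91, 0.4145).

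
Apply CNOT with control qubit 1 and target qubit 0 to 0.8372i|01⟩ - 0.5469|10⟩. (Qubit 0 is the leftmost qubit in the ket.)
-0.5469|10⟩ + 0.8372i|11⟩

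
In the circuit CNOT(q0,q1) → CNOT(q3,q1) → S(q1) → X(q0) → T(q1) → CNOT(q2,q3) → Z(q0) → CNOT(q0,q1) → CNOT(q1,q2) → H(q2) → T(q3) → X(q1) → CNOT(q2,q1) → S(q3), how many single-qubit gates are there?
8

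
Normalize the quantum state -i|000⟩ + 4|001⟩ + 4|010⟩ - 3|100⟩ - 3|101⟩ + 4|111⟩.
-0.1222i|000⟩ + 0.4887|001⟩ + 0.4887|010⟩ - 0.3665|100⟩ - 0.3665|101⟩ + 0.4887|111⟩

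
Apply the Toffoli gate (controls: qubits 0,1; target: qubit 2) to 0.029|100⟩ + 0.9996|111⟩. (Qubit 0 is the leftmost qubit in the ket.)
0.029|100⟩ + 0.9996|110⟩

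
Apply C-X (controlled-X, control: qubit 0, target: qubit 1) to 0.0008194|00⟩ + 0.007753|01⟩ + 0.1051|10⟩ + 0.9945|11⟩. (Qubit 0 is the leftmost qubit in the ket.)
0.0008194|00⟩ + 0.007753|01⟩ + 0.9945|10⟩ + 0.1051|11⟩

C-X leaves the control-|0⟩ kets |00⟩, |01⟩ unchanged and applies X to qubit 1 on the control-|1⟩ pair (|10⟩, |11⟩).
X = [[0, 1], [1, 0]].
With a = amp(|10⟩) = 0.1051 and b = amp(|11⟩) = 0.9945:
new amp(|10⟩) = (1)·b = 0.9945
new amp(|11⟩) = (1)·a = 0.1051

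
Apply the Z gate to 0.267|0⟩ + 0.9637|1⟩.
0.267|0⟩ - 0.9637|1⟩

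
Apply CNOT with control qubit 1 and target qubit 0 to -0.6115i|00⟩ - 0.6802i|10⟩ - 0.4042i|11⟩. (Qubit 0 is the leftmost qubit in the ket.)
-0.6115i|00⟩ - 0.4042i|01⟩ - 0.6802i|10⟩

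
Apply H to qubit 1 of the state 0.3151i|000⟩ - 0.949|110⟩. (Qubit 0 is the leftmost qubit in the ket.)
0.2228i|000⟩ + 0.2228i|010⟩ - 0.671|100⟩ + 0.671|110⟩

H on qubit 1 mixes each pair of kets that differ only in qubit 1: amplitudes (a, b) of (|…0…⟩, |…1…⟩) become ((a + b)/√2, (a − b)/√2). Kets absent from the input have amplitude 0.
(|000⟩, |010⟩): (a, b) = (0.3151i, 0) → (0.2228i, 0.2228i)
(|100⟩, |110⟩): (a, b) = (0, -0.949) → (-0.671, 0.671)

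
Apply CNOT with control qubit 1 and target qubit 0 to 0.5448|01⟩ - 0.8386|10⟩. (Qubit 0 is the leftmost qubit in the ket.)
-0.8386|10⟩ + 0.5448|11⟩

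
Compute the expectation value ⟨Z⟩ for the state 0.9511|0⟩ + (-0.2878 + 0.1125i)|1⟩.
0.8091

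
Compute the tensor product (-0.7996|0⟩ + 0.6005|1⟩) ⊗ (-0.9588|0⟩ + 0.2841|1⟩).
0.7667|00⟩ - 0.2272|01⟩ - 0.5758|10⟩ + 0.1706|11⟩

amp(|b₁b₂…⟩) = product of the factor amplitudes for bits b₁, b₂, …; only kets whose every factor amplitude is nonzero survive.
|00⟩: (-0.7996)(-0.9588) = 0.7667
|01⟩: (-0.7996)(0.2841) = -0.2272
|10⟩: (0.6005)(-0.9588) = -0.5758
|11⟩: (0.6005)(0.2841) = 0.1706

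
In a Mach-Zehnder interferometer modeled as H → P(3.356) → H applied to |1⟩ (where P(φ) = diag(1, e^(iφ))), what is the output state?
(0.9886 + 0.1064i)|0⟩ + (0.01145 - 0.1064i)|1⟩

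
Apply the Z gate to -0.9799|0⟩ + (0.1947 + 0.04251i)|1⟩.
-0.9799|0⟩ + (-0.1947 - 0.04251i)|1⟩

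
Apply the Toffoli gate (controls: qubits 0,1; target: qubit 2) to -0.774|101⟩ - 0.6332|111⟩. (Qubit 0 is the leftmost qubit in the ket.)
-0.774|101⟩ - 0.6332|110⟩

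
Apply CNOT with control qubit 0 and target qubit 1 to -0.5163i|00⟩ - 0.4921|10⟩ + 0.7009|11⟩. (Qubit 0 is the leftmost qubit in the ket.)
-0.5163i|00⟩ + 0.7009|10⟩ - 0.4921|11⟩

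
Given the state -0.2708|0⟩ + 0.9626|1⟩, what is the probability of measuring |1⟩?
0.9266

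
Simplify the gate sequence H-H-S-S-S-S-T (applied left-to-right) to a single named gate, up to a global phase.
T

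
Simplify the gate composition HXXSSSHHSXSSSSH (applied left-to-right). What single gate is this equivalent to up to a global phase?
Z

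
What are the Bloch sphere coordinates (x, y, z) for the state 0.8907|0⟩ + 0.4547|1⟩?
(0.81, 0, 0.5866)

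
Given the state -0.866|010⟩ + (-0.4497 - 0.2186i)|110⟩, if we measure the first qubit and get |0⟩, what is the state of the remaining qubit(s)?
-|10⟩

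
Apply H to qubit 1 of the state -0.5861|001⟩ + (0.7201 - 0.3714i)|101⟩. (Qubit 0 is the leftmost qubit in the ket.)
-0.4144|001⟩ - 0.4144|011⟩ + (0.5092 - 0.2626i)|101⟩ + (0.5092 - 0.2626i)|111⟩

H on qubit 1 mixes each pair of kets that differ only in qubit 1: amplitudes (a, b) of (|…0…⟩, |…1…⟩) become ((a + b)/√2, (a − b)/√2). Kets absent from the input have amplitude 0.
(|001⟩, |011⟩): (a, b) = (-0.5861, 0) → (-0.4144, -0.4144)
(|101⟩, |111⟩): (a, b) = ((0.7201 - 0.3714i), 0) → ((0.5092 - 0.2626i), (0.5092 - 0.2626i))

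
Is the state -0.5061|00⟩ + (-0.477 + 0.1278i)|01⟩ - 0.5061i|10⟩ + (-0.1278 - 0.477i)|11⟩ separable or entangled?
Separable

Writing the state as a|00⟩ + b|01⟩ + c|10⟩ + d|11⟩, it is a product state iff ad − bc = 0.
Here (a, b, c, d) = (-0.5061, (-0.477 + 0.1278i), -0.5061i, (-0.1278 - 0.477i)): ad − bc = (-0.5061)(-0.1278 - 0.477i) − (-0.477 + 0.1278i)(-0.5061i) = 0, so the state is separable.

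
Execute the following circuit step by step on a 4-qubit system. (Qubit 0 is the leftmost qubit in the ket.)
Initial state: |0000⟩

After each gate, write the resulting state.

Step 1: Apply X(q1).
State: |0100⟩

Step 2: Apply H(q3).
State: 1/√2|0100⟩ + 1/√2|0101⟩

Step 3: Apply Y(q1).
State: -(1/√2)i|0000⟩ - (1/√2)i|0001⟩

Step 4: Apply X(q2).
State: -(1/√2)i|0010⟩ - (1/√2)i|0011⟩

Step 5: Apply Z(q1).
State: -(1/√2)i|0010⟩ - (1/√2)i|0011⟩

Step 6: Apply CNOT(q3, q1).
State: -(1/√2)i|0010⟩ - (1/√2)i|0111⟩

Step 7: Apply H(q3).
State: -(1/2)i|0010⟩ - (1/2)i|0011⟩ - (1/2)i|0110⟩ + (1/2)i|0111⟩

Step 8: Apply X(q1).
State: -(1/2)i|0010⟩ + (1/2)i|0011⟩ - (1/2)i|0110⟩ - (1/2)i|0111⟩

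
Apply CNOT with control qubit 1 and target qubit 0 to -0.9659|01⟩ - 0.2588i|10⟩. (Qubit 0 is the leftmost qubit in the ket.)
-0.2588i|10⟩ - 0.9659|11⟩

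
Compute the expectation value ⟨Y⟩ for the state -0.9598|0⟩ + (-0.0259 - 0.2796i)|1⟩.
0.5367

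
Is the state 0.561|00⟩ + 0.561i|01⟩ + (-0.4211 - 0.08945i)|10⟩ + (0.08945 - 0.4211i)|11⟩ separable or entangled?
Separable

Writing the state as a|00⟩ + b|01⟩ + c|10⟩ + d|11⟩, it is a product state iff ad − bc = 0.
Here (a, b, c, d) = (0.561, 0.561i, (-0.4211 - 0.08945i), (0.08945 - 0.4211i)): ad − bc = (0.561)(0.08945 - 0.4211i) − (0.561i)(-0.4211 - 0.08945i) = 0, so the state is separable.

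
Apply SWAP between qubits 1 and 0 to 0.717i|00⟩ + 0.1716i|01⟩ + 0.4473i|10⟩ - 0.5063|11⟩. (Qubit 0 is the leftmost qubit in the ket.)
0.717i|00⟩ + 0.4473i|01⟩ + 0.1716i|10⟩ - 0.5063|11⟩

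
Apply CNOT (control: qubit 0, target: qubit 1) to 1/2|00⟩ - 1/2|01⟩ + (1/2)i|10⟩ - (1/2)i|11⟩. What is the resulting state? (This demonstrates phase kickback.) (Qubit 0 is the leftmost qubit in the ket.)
1/2|00⟩ - 1/2|01⟩ - (1/2)i|10⟩ + (1/2)i|11⟩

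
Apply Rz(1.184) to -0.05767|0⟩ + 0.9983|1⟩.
(-0.04786 + 0.03218i)|0⟩ + (0.8284 + 0.5571i)|1⟩

Rz(1.184) = [[e^(−iθ/2), 0], [0, e^(iθ/2)]] with e^(±iθ/2) = cos(θ/2) ± i·sin(θ/2); θ = 1.184, cos(θ/2) ≈ 0.829826, sin(θ/2) ≈ 0.558022.
With a = amp(|0⟩) = -0.05767 and b = amp(|1⟩) = 0.9983:
new amp(|0⟩) = (0.829826 - 0.558022i)·a = (-0.04786 + 0.03218i)
new amp(|1⟩) = (0.829826 + 0.558022i)·b = (0.8284 + 0.5571i)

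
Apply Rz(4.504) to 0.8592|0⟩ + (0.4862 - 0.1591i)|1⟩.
(-0.5411 - 0.6674i)|0⟩ + (-0.1826 + 0.4779i)|1⟩

Rz(4.504) = [[e^(−iθ/2), 0], [0, e^(iθ/2)]] with e^(±iθ/2) = cos(θ/2) ± i·sin(θ/2); θ = 4.504, cos(θ/2) ≈ -0.629729, sin(θ/2) ≈ 0.776815.
With a = amp(|0⟩) = 0.8592 and b = amp(|1⟩) = (0.4862 - 0.1591i):
new amp(|0⟩) = (-0.629729 - 0.776815i)·a = (-0.5411 - 0.6674i)
new amp(|1⟩) = (-0.629729 + 0.776815i)·b = (-0.1826 + 0.4779i)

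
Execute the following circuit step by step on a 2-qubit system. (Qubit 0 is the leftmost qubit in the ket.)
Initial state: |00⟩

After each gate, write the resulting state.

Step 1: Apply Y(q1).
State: i|01⟩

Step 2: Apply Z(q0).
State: i|01⟩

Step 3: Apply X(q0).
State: i|11⟩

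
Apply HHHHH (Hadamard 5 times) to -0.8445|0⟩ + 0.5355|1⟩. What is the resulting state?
-0.2185|0⟩ - 0.9758|1⟩

H² = I, so H^5 = H: a single Hadamard. With (a, b) = (-0.8445, 0.5355), H gives ((a + b)/√2, (a − b)/√2) = (-0.2185, -0.9758).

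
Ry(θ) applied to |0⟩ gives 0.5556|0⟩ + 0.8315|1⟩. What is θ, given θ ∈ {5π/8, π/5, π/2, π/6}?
5π/8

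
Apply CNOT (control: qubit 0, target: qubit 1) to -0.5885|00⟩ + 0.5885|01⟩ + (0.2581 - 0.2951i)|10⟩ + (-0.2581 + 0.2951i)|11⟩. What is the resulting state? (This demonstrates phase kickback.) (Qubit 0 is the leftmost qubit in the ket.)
-0.5885|00⟩ + 0.5885|01⟩ + (-0.2581 + 0.2951i)|10⟩ + (0.2581 - 0.2951i)|11⟩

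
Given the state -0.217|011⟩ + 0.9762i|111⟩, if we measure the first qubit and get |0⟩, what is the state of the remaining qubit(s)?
-|11⟩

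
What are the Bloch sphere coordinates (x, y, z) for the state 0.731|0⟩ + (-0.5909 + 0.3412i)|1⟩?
(-0.8639, 0.4988, 0.06878)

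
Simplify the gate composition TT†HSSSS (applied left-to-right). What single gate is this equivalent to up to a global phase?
H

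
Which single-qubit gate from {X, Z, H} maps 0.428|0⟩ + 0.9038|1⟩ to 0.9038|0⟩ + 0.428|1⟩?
X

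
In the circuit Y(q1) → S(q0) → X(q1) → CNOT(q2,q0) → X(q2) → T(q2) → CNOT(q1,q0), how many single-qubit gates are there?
5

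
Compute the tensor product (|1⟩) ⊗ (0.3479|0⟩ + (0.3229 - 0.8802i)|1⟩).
0.3479|10⟩ + (0.3229 - 0.8802i)|11⟩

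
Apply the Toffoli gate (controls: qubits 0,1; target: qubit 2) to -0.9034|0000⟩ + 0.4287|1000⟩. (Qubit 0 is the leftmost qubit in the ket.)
-0.9034|0000⟩ + 0.4287|1000⟩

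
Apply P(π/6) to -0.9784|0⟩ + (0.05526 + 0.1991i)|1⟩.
-0.9784|0⟩ + (-0.05169 + 0.2001i)|1⟩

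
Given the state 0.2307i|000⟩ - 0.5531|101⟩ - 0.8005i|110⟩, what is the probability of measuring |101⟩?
0.3059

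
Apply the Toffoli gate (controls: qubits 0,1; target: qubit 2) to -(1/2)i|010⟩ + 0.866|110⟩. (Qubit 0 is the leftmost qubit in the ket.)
-(1/2)i|010⟩ + 0.866|111⟩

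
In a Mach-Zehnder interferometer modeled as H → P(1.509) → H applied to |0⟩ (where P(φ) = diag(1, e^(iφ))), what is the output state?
(0.5309 + 0.499i)|0⟩ + (0.4691 - 0.499i)|1⟩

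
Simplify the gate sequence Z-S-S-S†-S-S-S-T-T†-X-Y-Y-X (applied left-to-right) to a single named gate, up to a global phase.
Z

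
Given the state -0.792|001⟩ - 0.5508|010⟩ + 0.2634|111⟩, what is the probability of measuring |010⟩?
0.3034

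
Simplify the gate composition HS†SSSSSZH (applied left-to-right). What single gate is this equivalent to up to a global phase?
X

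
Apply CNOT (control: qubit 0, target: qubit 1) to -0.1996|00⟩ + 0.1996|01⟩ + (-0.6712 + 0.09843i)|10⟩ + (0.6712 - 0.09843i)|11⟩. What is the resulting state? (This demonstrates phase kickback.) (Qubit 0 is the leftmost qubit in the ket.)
-0.1996|00⟩ + 0.1996|01⟩ + (0.6712 - 0.09843i)|10⟩ + (-0.6712 + 0.09843i)|11⟩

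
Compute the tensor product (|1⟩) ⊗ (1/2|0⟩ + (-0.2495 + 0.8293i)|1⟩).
1/2|10⟩ + (-0.2495 + 0.8293i)|11⟩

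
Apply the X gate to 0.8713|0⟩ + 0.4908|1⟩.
0.4908|0⟩ + 0.8713|1⟩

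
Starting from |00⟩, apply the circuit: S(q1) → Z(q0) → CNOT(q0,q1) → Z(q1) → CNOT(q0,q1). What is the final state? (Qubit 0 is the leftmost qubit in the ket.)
|00⟩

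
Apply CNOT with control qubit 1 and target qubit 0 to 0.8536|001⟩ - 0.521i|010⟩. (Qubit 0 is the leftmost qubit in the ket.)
0.8536|001⟩ - 0.521i|110⟩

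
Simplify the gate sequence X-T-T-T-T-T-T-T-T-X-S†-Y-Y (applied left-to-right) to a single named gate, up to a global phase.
S†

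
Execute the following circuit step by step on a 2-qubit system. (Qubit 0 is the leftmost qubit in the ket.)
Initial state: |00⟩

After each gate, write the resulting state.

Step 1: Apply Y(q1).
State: i|01⟩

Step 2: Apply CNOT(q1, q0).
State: i|11⟩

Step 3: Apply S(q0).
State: -|11⟩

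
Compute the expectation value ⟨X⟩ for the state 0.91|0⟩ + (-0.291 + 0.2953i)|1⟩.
-0.5296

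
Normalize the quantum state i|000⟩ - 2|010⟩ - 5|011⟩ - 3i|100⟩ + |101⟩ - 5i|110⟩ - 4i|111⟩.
0.1111i|000⟩ - 0.2222|010⟩ - 0.5556|011⟩ - 0.3333i|100⟩ + 0.1111|101⟩ - 0.5556i|110⟩ - 0.4444i|111⟩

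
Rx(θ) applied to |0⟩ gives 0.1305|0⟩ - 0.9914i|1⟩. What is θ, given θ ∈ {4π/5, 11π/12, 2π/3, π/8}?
11π/12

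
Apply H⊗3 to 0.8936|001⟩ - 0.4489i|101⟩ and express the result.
(0.3159 - 0.1587i)|000⟩ + (-0.3159 + 0.1587i)|001⟩ + (0.3159 - 0.1587i)|010⟩ + (-0.3159 + 0.1587i)|011⟩ + (0.3159 + 0.1587i)|100⟩ + (-0.3159 - 0.1587i)|101⟩ + (0.3159 + 0.1587i)|110⟩ + (-0.3159 - 0.1587i)|111⟩

H⊗3 gives amp(|y⟩) = (1/2√2) Σ_x (−1)^(x·y) amp(|x⟩), where x·y is the number of positions in which both x and y have a 1.
|000⟩: (0.8936 - 0.4489i)/(2√2) = (0.3159 - 0.1587i)
|001⟩: (-0.8936 + 0.4489i)/(2√2) = (-0.3159 + 0.1587i)
|010⟩: (0.8936 - 0.4489i)/(2√2) = (0.3159 - 0.1587i)
|011⟩: (-0.8936 + 0.4489i)/(2√2) = (-0.3159 + 0.1587i)
|100⟩: (0.8936 + 0.4489i)/(2√2) = (0.3159 + 0.1587i)
|101⟩: (-0.8936 - 0.4489i)/(2√2) = (-0.3159 - 0.1587i)
|110⟩: (0.8936 + 0.4489i)/(2√2) = (0.3159 + 0.1587i)
|111⟩: (-0.8936 - 0.4489i)/(2√2) = (-0.3159 - 0.1587i)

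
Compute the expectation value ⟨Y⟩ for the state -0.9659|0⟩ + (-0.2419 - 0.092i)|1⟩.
0.1777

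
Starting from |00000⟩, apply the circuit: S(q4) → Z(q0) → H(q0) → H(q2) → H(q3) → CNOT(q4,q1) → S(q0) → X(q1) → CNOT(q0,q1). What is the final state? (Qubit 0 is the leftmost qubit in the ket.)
1/√8|01000⟩ + 1/√8|01010⟩ + 1/√8|01100⟩ + 1/√8|01110⟩ + (1/√8)i|10000⟩ + (1/√8)i|10010⟩ + (1/√8)i|10100⟩ + (1/√8)i|10110⟩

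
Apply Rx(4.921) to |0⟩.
-0.7769|0⟩ - 0.6296i|1⟩

Rx(4.921) = [[cos(θ/2), −i·sin(θ/2)], [−i·sin(θ/2), cos(θ/2)]]; θ = 4.921, cos(θ/2) ≈ -0.776885, sin(θ/2) ≈ 0.629642.
With a = amp(|0⟩) = 1 and b = amp(|1⟩) = 0:
new amp(|0⟩) = (-0.776885)·a + (-0.629642i)·b = -0.7769
new amp(|1⟩) = (-0.629642i)·a + (-0.776885)·b = -0.6296i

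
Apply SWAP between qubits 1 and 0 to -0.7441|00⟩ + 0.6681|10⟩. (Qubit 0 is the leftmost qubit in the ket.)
-0.7441|00⟩ + 0.6681|01⟩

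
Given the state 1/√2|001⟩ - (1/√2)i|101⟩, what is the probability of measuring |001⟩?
1/2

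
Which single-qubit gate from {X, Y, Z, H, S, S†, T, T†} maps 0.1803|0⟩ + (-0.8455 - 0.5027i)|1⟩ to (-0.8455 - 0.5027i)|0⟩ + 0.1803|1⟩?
X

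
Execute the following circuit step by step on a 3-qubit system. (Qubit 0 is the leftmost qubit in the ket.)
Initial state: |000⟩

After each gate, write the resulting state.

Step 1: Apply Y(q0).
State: i|100⟩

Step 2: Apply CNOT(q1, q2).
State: i|100⟩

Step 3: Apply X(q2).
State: i|101⟩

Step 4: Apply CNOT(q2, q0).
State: i|001⟩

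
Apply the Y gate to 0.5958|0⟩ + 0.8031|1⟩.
-0.8031i|0⟩ + 0.5958i|1⟩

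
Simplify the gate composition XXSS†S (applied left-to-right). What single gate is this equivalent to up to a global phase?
S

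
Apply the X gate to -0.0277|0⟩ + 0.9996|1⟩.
0.9996|0⟩ - 0.0277|1⟩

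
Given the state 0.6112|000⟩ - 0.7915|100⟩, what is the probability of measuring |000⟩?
0.3736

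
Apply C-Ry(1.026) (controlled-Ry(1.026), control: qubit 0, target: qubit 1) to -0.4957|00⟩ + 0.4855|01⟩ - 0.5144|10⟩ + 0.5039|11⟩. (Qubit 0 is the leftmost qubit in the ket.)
-0.4957|00⟩ + 0.4855|01⟩ - 0.6955|10⟩ + 0.1866|11⟩

C-Ry(1.026) leaves the control-|0⟩ kets |00⟩, |01⟩ unchanged and applies Ry(1.026) to qubit 1 on the control-|1⟩ pair (|10⟩, |11⟩).
Ry(1.026) = [[cos(θ/2), −sin(θ/2)], [sin(θ/2), cos(θ/2)]]; θ = 1.026, cos(θ/2) ≈ 0.871276, sin(θ/2) ≈ 0.490793.
With a = amp(|10⟩) = -0.5144 and b = amp(|11⟩) = 0.5039:
new amp(|10⟩) = (0.871276)·a + (-0.490793)·b = -0.6955
new amp(|11⟩) = (0.490793)·a + (0.871276)·b = 0.1866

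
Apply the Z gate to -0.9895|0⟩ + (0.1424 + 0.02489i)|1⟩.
-0.9895|0⟩ + (-0.1424 - 0.02489i)|1⟩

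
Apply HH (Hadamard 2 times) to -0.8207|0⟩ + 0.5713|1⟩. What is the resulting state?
-0.8207|0⟩ + 0.5713|1⟩

H² = I, so an even number of Hadamards cancels: H^2 = I and the state is unchanged.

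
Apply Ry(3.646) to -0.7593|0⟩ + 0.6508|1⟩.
-0.4407|0⟩ - 0.8977|1⟩

Ry(3.646) = [[cos(θ/2), −sin(θ/2)], [sin(θ/2), cos(θ/2)]]; θ = 3.646, cos(θ/2) ≈ -0.249539, sin(θ/2) ≈ 0.968365.
With a = amp(|0⟩) = -0.7593 and b = amp(|1⟩) = 0.6508:
new amp(|0⟩) = (-0.249539)·a + (-0.968365)·b = -0.4407
new amp(|1⟩) = (0.968365)·a + (-0.249539)·b = -0.8977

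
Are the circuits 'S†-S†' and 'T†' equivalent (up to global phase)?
No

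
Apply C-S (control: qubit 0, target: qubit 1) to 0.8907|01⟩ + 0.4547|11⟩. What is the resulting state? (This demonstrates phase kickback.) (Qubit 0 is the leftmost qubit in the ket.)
0.8907|01⟩ + 0.4547i|11⟩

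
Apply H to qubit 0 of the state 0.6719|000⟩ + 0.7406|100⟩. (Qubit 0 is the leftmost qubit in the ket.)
0.9988|000⟩ - 0.04858|100⟩

H on qubit 0 mixes each pair of kets that differ only in qubit 0: amplitudes (a, b) of (|…0…⟩, |…1…⟩) become ((a + b)/√2, (a − b)/√2). Kets absent from the input have amplitude 0.
(|000⟩, |100⟩): (a, b) = (0.6719, 0.7406) → (0.9988, -0.04858)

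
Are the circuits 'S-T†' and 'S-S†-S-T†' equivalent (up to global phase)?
Yes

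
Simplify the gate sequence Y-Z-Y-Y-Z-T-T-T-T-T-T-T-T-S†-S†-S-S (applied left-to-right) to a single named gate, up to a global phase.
Y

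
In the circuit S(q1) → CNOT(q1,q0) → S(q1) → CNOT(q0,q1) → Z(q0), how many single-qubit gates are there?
3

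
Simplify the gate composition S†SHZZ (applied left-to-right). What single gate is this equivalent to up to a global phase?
H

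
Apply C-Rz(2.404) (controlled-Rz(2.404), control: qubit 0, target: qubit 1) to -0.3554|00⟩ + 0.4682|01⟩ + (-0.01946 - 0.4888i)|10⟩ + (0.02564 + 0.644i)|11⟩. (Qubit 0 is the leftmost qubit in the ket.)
-0.3554|00⟩ + 0.4682|01⟩ + (-0.4629 - 0.1581i)|10⟩ + (-0.5915 + 0.2561i)|11⟩

C-Rz(2.404) leaves the control-|0⟩ kets |00⟩, |01⟩ unchanged and applies Rz(2.404) to qubit 1 on the control-|1⟩ pair (|10⟩, |11⟩).
Rz(2.404) = [[e^(−iθ/2), 0], [0, e^(iθ/2)]] with e^(±iθ/2) = cos(θ/2) ± i·sin(θ/2); θ = 2.404, cos(θ/2) ≈ 0.360493, sin(θ/2) ≈ 0.932762.
With a = amp(|10⟩) = (-0.01946 - 0.4888i) and b = amp(|11⟩) = (0.02564 + 0.644i):
new amp(|10⟩) = (0.360493 - 0.932762i)·a = (-0.4629 - 0.1581i)
new amp(|11⟩) = (0.360493 + 0.932762i)·b = (-0.5915 + 0.2561i)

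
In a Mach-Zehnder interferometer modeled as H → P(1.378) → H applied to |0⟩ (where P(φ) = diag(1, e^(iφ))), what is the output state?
(0.5958 + 0.4907i)|0⟩ + (0.4042 - 0.4907i)|1⟩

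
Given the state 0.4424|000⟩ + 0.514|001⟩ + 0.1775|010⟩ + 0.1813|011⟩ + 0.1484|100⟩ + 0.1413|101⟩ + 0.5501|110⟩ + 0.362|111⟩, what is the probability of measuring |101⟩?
0.01997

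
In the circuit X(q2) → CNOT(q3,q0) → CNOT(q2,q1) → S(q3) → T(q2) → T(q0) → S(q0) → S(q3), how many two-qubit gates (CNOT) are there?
2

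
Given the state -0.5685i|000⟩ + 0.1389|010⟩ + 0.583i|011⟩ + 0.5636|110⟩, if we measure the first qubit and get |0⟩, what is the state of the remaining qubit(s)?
-0.6882i|00⟩ + 0.1681|10⟩ + 0.7058i|11⟩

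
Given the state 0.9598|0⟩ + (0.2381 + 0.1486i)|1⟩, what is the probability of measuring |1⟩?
0.07877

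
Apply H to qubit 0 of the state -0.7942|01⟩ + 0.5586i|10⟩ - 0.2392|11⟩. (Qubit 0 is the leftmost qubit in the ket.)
0.395i|00⟩ - 0.7307|01⟩ - 0.395i|10⟩ - 0.3924|11⟩

H on qubit 0 mixes each pair of kets that differ only in qubit 0: amplitudes (a, b) of (|…0…⟩, |…1…⟩) become ((a + b)/√2, (a − b)/√2). Kets absent from the input have amplitude 0.
(|00⟩, |10⟩): (a, b) = (0, 0.5586i) → (0.395i, -0.395i)
(|01⟩, |11⟩): (a, b) = (-0.7942, -0.2392) → (-0.7307, -0.3924)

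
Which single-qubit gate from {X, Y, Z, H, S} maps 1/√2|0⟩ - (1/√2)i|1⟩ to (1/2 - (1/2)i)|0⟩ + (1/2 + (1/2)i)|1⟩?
H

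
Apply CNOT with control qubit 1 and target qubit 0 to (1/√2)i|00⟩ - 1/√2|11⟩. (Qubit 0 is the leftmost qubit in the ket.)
(1/√2)i|00⟩ - 1/√2|01⟩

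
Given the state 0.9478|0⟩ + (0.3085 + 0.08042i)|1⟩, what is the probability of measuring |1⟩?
0.1016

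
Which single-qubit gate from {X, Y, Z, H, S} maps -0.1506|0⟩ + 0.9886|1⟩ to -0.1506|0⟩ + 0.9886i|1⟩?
S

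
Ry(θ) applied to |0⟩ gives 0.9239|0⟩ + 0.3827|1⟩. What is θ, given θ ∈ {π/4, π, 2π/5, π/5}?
π/4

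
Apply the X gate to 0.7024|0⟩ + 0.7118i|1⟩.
0.7118i|0⟩ + 0.7024|1⟩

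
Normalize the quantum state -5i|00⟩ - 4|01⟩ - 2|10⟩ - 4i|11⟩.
-0.6402i|00⟩ - 0.5121|01⟩ - 0.2561|10⟩ - 0.5121i|11⟩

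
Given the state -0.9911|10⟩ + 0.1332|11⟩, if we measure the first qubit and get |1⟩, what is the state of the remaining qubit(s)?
-0.9911|0⟩ + 0.1332|1⟩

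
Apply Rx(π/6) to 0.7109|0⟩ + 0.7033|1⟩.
(0.6867 - 0.182i)|0⟩ + (0.6793 - 0.184i)|1⟩

Rx(π/6) = [[cos(θ/2), −i·sin(θ/2)], [−i·sin(θ/2), cos(θ/2)]]; θ = π/6, cos(θ/2) ≈ 0.965926, sin(θ/2) ≈ 0.258819.
With a = amp(|0⟩) = 0.7109 and b = amp(|1⟩) = 0.7033:
new amp(|0⟩) = (0.965926)·a + (-0.258819i)·b = (0.6867 - 0.182i)
new amp(|1⟩) = (-0.258819i)·a + (0.965926)·b = (0.6793 - 0.184i)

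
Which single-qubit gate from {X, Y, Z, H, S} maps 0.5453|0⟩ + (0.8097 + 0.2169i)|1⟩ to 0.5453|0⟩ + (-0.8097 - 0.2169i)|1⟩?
Z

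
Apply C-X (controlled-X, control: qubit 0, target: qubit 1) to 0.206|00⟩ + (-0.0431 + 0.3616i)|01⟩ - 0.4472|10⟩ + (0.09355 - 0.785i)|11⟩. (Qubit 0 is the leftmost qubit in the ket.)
0.206|00⟩ + (-0.0431 + 0.3616i)|01⟩ + (0.09355 - 0.785i)|10⟩ - 0.4472|11⟩

C-X leaves the control-|0⟩ kets |00⟩, |01⟩ unchanged and applies X to qubit 1 on the control-|1⟩ pair (|10⟩, |11⟩).
X = [[0, 1], [1, 0]].
With a = amp(|10⟩) = -0.4472 and b = amp(|11⟩) = (0.09355 - 0.785i):
new amp(|10⟩) = (1)·b = (0.09355 - 0.785i)
new amp(|11⟩) = (1)·a = -0.4472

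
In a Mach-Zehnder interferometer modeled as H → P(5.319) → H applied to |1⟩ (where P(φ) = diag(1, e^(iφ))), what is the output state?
(0.215 + 0.4108i)|0⟩ + (0.785 - 0.4108i)|1⟩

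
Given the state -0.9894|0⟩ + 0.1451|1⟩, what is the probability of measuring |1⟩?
0.02105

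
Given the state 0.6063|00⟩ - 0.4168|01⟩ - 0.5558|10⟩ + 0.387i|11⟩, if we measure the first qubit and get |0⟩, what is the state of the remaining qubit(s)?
0.8241|0⟩ - 0.5665|1⟩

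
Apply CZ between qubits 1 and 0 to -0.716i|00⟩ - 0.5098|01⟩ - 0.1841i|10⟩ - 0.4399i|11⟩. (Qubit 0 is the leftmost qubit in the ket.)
-0.716i|00⟩ - 0.5098|01⟩ - 0.1841i|10⟩ + 0.4399i|11⟩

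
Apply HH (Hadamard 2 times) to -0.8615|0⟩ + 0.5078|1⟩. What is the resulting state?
-0.8615|0⟩ + 0.5078|1⟩

H² = I, so an even number of Hadamards cancels: H^2 = I and the state is unchanged.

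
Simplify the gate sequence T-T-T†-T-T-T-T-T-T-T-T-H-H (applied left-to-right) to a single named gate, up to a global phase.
T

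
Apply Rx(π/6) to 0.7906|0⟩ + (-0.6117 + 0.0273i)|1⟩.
(0.7707 + 0.1583i)|0⟩ + (-0.5909 - 0.1783i)|1⟩

Rx(π/6) = [[cos(θ/2), −i·sin(θ/2)], [−i·sin(θ/2), cos(θ/2)]]; θ = π/6, cos(θ/2) ≈ 0.965926, sin(θ/2) ≈ 0.258819.
With a = amp(|0⟩) = 0.7906 and b = amp(|1⟩) = (-0.6117 + 0.0273i):
new amp(|0⟩) = (0.965926)·a + (-0.258819i)·b = (0.7707 + 0.1583i)
new amp(|1⟩) = (-0.258819i)·a + (0.965926)·b = (-0.5909 - 0.1783i)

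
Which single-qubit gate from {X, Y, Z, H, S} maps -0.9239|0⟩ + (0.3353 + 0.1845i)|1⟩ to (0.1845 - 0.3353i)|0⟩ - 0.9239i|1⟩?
Y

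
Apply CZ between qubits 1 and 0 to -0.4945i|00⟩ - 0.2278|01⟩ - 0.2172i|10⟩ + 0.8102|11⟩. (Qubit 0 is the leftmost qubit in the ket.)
-0.4945i|00⟩ - 0.2278|01⟩ - 0.2172i|10⟩ - 0.8102|11⟩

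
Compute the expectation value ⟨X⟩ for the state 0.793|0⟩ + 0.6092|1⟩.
0.9662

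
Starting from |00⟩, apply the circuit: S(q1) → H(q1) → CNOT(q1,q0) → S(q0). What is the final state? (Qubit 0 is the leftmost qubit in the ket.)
1/√2|00⟩ + (1/√2)i|11⟩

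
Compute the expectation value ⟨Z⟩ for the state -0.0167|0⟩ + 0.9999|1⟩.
-0.9995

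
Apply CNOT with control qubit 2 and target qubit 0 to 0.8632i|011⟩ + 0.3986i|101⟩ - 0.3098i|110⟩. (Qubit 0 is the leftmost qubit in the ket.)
0.3986i|001⟩ - 0.3098i|110⟩ + 0.8632i|111⟩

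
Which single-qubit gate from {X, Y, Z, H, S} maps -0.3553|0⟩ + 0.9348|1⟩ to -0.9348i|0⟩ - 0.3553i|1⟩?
Y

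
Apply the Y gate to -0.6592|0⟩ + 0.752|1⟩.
-0.752i|0⟩ - 0.6592i|1⟩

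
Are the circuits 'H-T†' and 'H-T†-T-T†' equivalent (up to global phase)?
Yes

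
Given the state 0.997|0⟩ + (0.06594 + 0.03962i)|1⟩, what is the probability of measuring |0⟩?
0.994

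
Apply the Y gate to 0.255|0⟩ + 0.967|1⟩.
-0.967i|0⟩ + 0.255i|1⟩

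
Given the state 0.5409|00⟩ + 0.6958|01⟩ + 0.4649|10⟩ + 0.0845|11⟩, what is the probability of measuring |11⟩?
0.00714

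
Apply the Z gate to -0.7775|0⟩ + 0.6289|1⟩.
-0.7775|0⟩ - 0.6289|1⟩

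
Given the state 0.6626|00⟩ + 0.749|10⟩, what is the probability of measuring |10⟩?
0.561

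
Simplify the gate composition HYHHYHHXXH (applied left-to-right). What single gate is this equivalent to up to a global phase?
I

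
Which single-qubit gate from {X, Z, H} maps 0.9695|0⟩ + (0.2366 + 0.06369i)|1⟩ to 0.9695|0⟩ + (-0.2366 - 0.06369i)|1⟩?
Z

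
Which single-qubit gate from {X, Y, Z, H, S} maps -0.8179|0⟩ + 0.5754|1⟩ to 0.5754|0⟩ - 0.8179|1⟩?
X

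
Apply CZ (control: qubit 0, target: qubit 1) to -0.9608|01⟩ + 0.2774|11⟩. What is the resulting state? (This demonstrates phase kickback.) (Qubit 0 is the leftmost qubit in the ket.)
-0.9608|01⟩ - 0.2774|11⟩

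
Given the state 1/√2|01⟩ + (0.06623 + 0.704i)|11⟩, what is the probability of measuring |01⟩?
1/2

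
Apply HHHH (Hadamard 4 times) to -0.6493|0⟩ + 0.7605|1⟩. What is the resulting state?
-0.6493|0⟩ + 0.7605|1⟩

H² = I, so an even number of Hadamards cancels: H^4 = I and the state is unchanged.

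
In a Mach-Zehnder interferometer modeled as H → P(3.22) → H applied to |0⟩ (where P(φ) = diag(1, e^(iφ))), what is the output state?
(0.001536 - 0.03916i)|0⟩ + (0.9985 + 0.03916i)|1⟩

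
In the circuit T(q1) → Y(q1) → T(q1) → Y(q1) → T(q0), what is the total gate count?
5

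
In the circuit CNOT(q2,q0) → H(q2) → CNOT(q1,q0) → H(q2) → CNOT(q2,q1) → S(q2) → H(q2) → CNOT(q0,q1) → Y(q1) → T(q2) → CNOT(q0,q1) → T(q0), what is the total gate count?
12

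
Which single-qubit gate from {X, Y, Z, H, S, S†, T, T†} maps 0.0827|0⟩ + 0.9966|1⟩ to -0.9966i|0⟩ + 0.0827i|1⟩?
Y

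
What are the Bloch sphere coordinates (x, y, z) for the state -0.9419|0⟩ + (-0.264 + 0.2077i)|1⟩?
(0.4973, -0.3913, 0.7743)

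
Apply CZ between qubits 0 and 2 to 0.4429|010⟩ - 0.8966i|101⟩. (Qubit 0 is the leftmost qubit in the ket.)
0.4429|010⟩ + 0.8966i|101⟩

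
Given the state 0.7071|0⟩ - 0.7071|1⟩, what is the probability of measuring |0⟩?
0.5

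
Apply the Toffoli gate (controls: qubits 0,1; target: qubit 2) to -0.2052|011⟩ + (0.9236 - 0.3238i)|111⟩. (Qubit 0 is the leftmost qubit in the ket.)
-0.2052|011⟩ + (0.9236 - 0.3238i)|110⟩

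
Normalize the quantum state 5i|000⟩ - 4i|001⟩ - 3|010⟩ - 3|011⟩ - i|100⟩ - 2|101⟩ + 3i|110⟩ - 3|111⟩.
0.5522i|000⟩ - 0.4417i|001⟩ - 0.3313|010⟩ - 0.3313|011⟩ - 0.1104i|100⟩ - 0.2209|101⟩ + 0.3313i|110⟩ - 0.3313|111⟩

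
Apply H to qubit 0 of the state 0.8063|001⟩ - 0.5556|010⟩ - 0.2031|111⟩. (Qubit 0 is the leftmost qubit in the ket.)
0.5701|001⟩ - 0.3929|010⟩ - 0.1436|011⟩ + 0.5701|101⟩ - 0.3929|110⟩ + 0.1436|111⟩

H on qubit 0 mixes each pair of kets that differ only in qubit 0: amplitudes (a, b) of (|…0…⟩, |…1…⟩) become ((a + b)/√2, (a − b)/√2). Kets absent from the input have amplitude 0.
(|001⟩, |101⟩): (a, b) = (0.8063, 0) → (0.5701, 0.5701)
(|010⟩, |110⟩): (a, b) = (-0.5556, 0) → (-0.3929, -0.3929)
(|011⟩, |111⟩): (a, b) = (0, -0.2031) → (-0.1436, 0.1436)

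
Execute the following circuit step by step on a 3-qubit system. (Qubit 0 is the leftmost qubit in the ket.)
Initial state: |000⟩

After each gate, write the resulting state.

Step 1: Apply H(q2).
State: 1/√2|000⟩ + 1/√2|001⟩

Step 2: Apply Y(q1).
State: (1/√2)i|010⟩ + (1/√2)i|011⟩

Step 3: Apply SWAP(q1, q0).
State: (1/√2)i|100⟩ + (1/√2)i|101⟩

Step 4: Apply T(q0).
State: (-1/2 + (1/2)i)|100⟩ + (-1/2 + (1/2)i)|101⟩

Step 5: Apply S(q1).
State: (-1/2 + (1/2)i)|100⟩ + (-1/2 + (1/2)i)|101⟩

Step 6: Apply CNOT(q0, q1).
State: (-1/2 + (1/2)i)|110⟩ + (-1/2 + (1/2)i)|111⟩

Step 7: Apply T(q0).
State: -1/√2|110⟩ - 1/√2|111⟩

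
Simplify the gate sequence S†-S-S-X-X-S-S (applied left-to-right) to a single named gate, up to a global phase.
S†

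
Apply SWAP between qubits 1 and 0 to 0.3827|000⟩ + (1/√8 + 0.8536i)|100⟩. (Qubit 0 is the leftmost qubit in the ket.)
0.3827|000⟩ + (1/√8 + 0.8536i)|010⟩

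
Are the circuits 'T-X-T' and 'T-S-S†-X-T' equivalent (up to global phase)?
Yes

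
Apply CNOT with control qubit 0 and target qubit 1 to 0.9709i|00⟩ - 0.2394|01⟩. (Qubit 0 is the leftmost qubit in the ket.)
0.9709i|00⟩ - 0.2394|01⟩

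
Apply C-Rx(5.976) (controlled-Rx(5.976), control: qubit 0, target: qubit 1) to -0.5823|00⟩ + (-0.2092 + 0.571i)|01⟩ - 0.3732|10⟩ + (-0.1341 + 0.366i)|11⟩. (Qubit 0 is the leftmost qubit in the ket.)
-0.5823|00⟩ + (-0.2092 + 0.571i)|01⟩ + (0.4248 + 0.02052i)|10⟩ + (0.1325 - 0.3046i)|11⟩

C-Rx(5.976) leaves the control-|0⟩ kets |00⟩, |01⟩ unchanged and applies Rx(5.976) to qubit 1 on the control-|1⟩ pair (|10⟩, |11⟩).
Rx(5.976) = [[cos(θ/2), −i·sin(θ/2)], [−i·sin(θ/2), cos(θ/2)]]; θ = 5.976, cos(θ/2) ≈ -0.988228, sin(θ/2) ≈ 0.152989.
With a = amp(|10⟩) = -0.3732 and b = amp(|11⟩) = (-0.1341 + 0.366i):
new amp(|10⟩) = (-0.988228)·a + (-0.152989i)·b = (0.4248 + 0.02052i)
new amp(|11⟩) = (-0.152989i)·a + (-0.988228)·b = (0.1325 - 0.3046i)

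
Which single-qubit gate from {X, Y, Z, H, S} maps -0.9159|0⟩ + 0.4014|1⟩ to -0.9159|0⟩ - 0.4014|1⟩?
Z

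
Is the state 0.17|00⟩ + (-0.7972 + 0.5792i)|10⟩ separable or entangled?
Separable

Writing the state as a|00⟩ + b|01⟩ + c|10⟩ + d|11⟩, it is a product state iff ad − bc = 0.
Here (a, b, c, d) = (0.17, 0, (-0.7972 + 0.5792i), 0): ad − bc = (0.17)(0) − (0)(-0.7972 + 0.5792i) = 0, so the state is separable.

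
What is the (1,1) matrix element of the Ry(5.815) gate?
-0.9727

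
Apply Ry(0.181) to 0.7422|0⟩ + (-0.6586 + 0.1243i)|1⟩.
(0.7987 - 0.01123i)|0⟩ + (-0.5888 + 0.1238i)|1⟩

Ry(0.181) = [[cos(θ/2), −sin(θ/2)], [sin(θ/2), cos(θ/2)]]; θ = 0.181, cos(θ/2) ≈ 0.995908, sin(θ/2) ≈ 0.0903765.
With a = amp(|0⟩) = 0.7422 and b = amp(|1⟩) = (-0.6586 + 0.1243i):
new amp(|0⟩) = (0.995908)·a + (-0.0903765)·b = (0.7987 - 0.01123i)
new amp(|1⟩) = (0.0903765)·a + (0.995908)·b = (-0.5888 + 0.1238i)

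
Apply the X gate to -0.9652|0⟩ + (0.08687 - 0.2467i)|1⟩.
(0.08687 - 0.2467i)|0⟩ - 0.9652|1⟩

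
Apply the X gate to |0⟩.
|1⟩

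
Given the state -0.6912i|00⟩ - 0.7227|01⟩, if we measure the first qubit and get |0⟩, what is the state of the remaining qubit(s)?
-0.6912i|0⟩ - 0.7227|1⟩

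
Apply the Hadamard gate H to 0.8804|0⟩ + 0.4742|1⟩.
0.9578|0⟩ + 0.2872|1⟩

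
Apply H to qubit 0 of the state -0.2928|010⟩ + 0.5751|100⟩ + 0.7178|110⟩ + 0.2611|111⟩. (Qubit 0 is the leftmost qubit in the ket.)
0.4067|000⟩ + 0.3005|010⟩ + 0.1846|011⟩ - 0.4067|100⟩ - 0.7146|110⟩ - 0.1846|111⟩

H on qubit 0 mixes each pair of kets that differ only in qubit 0: amplitudes (a, b) of (|…0…⟩, |…1…⟩) become ((a + b)/√2, (a − b)/√2). Kets absent from the input have amplitude 0.
(|000⟩, |100⟩): (a, b) = (0, 0.5751) → (0.4067, -0.4067)
(|010⟩, |110⟩): (a, b) = (-0.2928, 0.7178) → (0.3005, -0.7146)
(|011⟩, |111⟩): (a, b) = (0, 0.2611) → (0.1846, -0.1846)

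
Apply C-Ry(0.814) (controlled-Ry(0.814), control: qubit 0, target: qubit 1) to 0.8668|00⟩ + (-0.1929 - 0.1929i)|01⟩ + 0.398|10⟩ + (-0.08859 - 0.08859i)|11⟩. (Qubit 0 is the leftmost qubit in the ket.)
0.8668|00⟩ + (-0.1929 - 0.1929i)|01⟩ + (0.4006 + 0.03507i)|10⟩ + (0.0762 - 0.08135i)|11⟩

C-Ry(0.814) leaves the control-|0⟩ kets |00⟩, |01⟩ unchanged and applies Ry(0.814) to qubit 1 on the control-|1⟩ pair (|10⟩, |11⟩).
Ry(0.814) = [[cos(θ/2), −sin(θ/2)], [sin(θ/2), cos(θ/2)]]; θ = 0.814, cos(θ/2) ≈ 0.918313, sin(θ/2) ≈ 0.395856.
With a = amp(|10⟩) = 0.398 and b = amp(|11⟩) = (-0.08859 - 0.08859i):
new amp(|10⟩) = (0.918313)·a + (-0.395856)·b = (0.4006 + 0.03507i)
new amp(|11⟩) = (0.395856)·a + (0.918313)·b = (0.0762 - 0.08135i)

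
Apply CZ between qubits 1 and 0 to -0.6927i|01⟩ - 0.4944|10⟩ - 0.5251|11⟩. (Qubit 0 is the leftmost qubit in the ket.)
-0.6927i|01⟩ - 0.4944|10⟩ + 0.5251|11⟩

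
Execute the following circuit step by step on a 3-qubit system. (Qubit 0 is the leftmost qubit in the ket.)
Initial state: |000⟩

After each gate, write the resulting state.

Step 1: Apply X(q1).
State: |010⟩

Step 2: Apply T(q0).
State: |010⟩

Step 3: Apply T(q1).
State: (1/√2 + (1/√2)i)|010⟩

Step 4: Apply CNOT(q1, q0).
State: (1/√2 + (1/√2)i)|110⟩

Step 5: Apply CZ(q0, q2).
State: (1/√2 + (1/√2)i)|110⟩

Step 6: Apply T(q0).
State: i|110⟩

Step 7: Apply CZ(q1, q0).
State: -i|110⟩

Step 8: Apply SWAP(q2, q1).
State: -i|101⟩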